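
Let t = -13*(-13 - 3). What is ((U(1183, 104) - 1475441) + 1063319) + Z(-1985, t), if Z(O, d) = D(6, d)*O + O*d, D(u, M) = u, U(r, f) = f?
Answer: -836808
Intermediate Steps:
t = 208 (t = -13*(-16) = 208)
Z(O, d) = 6*O + O*d
((U(1183, 104) - 1475441) + 1063319) + Z(-1985, t) = ((104 - 1475441) + 1063319) - 1985*(6 + 208) = (-1475337 + 1063319) - 1985*214 = -412018 - 424790 = -836808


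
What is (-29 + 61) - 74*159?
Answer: -11734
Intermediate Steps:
(-29 + 61) - 74*159 = 32 - 11766 = -11734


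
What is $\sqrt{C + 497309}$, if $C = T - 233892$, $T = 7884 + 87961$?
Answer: $3 \sqrt{39918} \approx 599.38$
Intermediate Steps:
$T = 95845$
$C = -138047$ ($C = 95845 - 233892 = -138047$)
$\sqrt{C + 497309} = \sqrt{-138047 + 497309} = \sqrt{359262} = 3 \sqrt{39918}$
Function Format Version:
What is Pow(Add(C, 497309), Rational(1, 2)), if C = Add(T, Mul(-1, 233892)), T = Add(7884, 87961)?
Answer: Mul(3, Pow(39918, Rational(1, 2))) ≈ 599.38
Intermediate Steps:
T = 95845
C = -138047 (C = Add(95845, Mul(-1, 233892)) = Add(95845, -233892) = -138047)
Pow(Add(C, 497309), Rational(1, 2)) = Pow(Add(-138047, 497309), Rational(1, 2)) = Pow(359262, Rational(1, 2)) = Mul(3, Pow(39918, Rational(1, 2)))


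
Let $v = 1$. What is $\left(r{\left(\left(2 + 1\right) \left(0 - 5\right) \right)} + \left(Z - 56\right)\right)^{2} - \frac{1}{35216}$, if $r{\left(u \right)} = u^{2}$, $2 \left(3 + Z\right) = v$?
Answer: $\frac{976266755}{35216} \approx 27722.0$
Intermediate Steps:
$Z = - \frac{5}{2}$ ($Z = -3 + \frac{1}{2} \cdot 1 = -3 + \frac{1}{2} = - \frac{5}{2} \approx -2.5$)
$\left(r{\left(\left(2 + 1\right) \left(0 - 5\right) \right)} + \left(Z - 56\right)\right)^{2} - \frac{1}{35216} = \left(\left(\left(2 + 1\right) \left(0 - 5\right)\right)^{2} - \frac{117}{2}\right)^{2} - \frac{1}{35216} = \left(\left(3 \left(-5\right)\right)^{2} - \frac{117}{2}\right)^{2} - \frac{1}{35216} = \left(\left(-15\right)^{2} - \frac{117}{2}\right)^{2} - \frac{1}{35216} = \left(225 - \frac{117}{2}\right)^{2} - \frac{1}{35216} = \left(\frac{333}{2}\right)^{2} - \frac{1}{35216} = \frac{110889}{4} - \frac{1}{35216} = \frac{976266755}{35216}$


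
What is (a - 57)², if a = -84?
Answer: 19881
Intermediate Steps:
(a - 57)² = (-84 - 57)² = (-141)² = 19881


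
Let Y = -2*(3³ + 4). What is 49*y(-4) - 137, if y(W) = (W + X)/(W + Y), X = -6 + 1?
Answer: -2867/22 ≈ -130.32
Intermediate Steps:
X = -5
Y = -62 (Y = -2*(27 + 4) = -2*31 = -62)
y(W) = (-5 + W)/(-62 + W) (y(W) = (W - 5)/(W - 62) = (-5 + W)/(-62 + W))
49*y(-4) - 137 = 49*((-5 - 4)/(-62 - 4)) - 137 = 49*(-9/(-66)) - 137 = 49*(-1/66*(-9)) - 137 = 49*(3/22) - 137 = 147/22 - 137 = -2867/22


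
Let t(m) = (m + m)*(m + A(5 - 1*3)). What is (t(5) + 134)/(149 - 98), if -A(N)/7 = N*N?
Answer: -32/17 ≈ -1.8824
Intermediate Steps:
A(N) = -7*N² (A(N) = -7*N*N = -7*N²)
t(m) = 2*m*(-28 + m) (t(m) = (m + m)*(m - 7*(5 - 1*3)²) = (2*m)*(m - 7*(5 - 3)²) = (2*m)*(m - 7*2²) = (2*m)*(m - 7*4) = (2*m)*(m - 28) = (2*m)*(-28 + m) = 2*m*(-28 + m))
(t(5) + 134)/(149 - 98) = (2*5*(-28 + 5) + 134)/(149 - 98) = (2*5*(-23) + 134)/51 = (-230 + 134)*(1/51) = -96*1/51 = -32/17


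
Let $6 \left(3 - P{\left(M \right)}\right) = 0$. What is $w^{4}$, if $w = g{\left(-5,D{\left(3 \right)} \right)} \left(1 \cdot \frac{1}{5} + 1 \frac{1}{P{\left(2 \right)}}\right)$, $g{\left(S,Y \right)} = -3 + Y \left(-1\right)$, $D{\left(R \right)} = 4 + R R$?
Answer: $\frac{268435456}{50625} \approx 5302.4$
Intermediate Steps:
$D{\left(R \right)} = 4 + R^{2}$
$P{\left(M \right)} = 3$ ($P{\left(M \right)} = 3 - 0 = 3 + 0 = 3$)
$g{\left(S,Y \right)} = -3 - Y$
$w = - \frac{128}{15}$ ($w = \left(-3 - \left(4 + 3^{2}\right)\right) \left(1 \cdot \frac{1}{5} + 1 \cdot \frac{1}{3}\right) = \left(-3 - \left(4 + 9\right)\right) \left(1 \cdot \frac{1}{5} + 1 \cdot \frac{1}{3}\right) = \left(-3 - 13\right) \left(\frac{1}{5} + \frac{1}{3}\right) = \left(-3 - 13\right) \frac{8}{15} = \left(-16\right) \frac{8}{15} = - \frac{128}{15} \approx -8.5333$)
$w^{4} = \left(- \frac{128}{15}\right)^{4} = \frac{268435456}{50625}$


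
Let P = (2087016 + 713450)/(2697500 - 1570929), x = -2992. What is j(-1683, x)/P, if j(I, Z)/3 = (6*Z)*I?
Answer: 51055999443504/1400233 ≈ 3.6463e+7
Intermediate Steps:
P = 2800466/1126571 ≈ 2.4858
j(I, Z) = 18*I*Z (j(I, Z) = 3*((6*Z)*I) = 3*(6*I*Z) = 18*I*Z)
j(-1683, x)/P = (18*(-1683)*(-2992))/(2800466/1126571) = 90639648*(1126571/2800466) = 51055999443504/1400233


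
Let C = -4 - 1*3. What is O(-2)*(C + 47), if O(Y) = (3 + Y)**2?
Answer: 40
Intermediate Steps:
C = -7 (C = -4 - 3 = -7)
O(-2)*(C + 47) = (3 - 2)**2*(-7 + 47) = 1**2*40 = 1*40 = 40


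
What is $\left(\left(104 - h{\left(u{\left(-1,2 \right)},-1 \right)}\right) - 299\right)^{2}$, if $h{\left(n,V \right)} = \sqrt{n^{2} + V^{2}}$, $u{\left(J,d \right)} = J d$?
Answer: $\left(195 + \sqrt{5}\right)^{2} \approx 38902.0$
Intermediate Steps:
$h{\left(n,V \right)} = \sqrt{V^{2} + n^{2}}$
$\left(\left(104 - h{\left(u{\left(-1,2 \right)},-1 \right)}\right) - 299\right)^{2} = \left(\left(104 - \sqrt{\left(-1\right)^{2} + \left(\left(-1\right) 2\right)^{2}}\right) - 299\right)^{2} = \left(\left(104 - \sqrt{1 + \left(-2\right)^{2}}\right) - 299\right)^{2} = \left(\left(104 - \sqrt{1 + 4}\right) - 299\right)^{2} = \left(\left(104 - \sqrt{5}\right) - 299\right)^{2} = \left(-195 - \sqrt{5}\right)^{2}$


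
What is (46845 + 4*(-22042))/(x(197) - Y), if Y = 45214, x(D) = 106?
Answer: 41323/45108 ≈ 0.91609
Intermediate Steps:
(46845 + 4*(-22042))/(x(197) - Y) = (46845 + 4*(-22042))/(106 - 1*45214) = (46845 - 88168)/(106 - 45214) = -41323/(-45108) = -41323*(-1/45108) = 41323/45108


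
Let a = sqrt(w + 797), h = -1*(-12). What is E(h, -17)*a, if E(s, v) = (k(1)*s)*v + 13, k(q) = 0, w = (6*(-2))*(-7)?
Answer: 13*sqrt(881) ≈ 385.86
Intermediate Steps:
w = 84 (w = -12*(-7) = 84)
h = 12
E(s, v) = 13 (E(s, v) = (0*s)*v + 13 = 0*v + 13 = 0 + 13 = 13)
a = sqrt(881) (a = sqrt(84 + 797) = sqrt(881) ≈ 29.682)
E(h, -17)*a = 13*sqrt(881)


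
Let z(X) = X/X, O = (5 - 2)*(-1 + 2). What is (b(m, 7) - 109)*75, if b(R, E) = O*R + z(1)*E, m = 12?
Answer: -4950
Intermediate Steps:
O = 3 (O = 3*1 = 3)
z(X) = 1
b(R, E) = E + 3*R (b(R, E) = 3*R + 1*E = 3*R + E = E + 3*R)
(b(m, 7) - 109)*75 = ((7 + 3*12) - 109)*75 = ((7 + 36) - 109)*75 = (43 - 109)*75 = -66*75 = -4950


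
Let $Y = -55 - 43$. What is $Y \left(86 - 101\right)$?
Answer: $1470$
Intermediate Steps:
$Y = -98$ ($Y = -55 - 43 = -98$)
$Y \left(86 - 101\right) = - 98 \left(86 - 101\right) = \left(-98\right) \left(-15\right) = 1470$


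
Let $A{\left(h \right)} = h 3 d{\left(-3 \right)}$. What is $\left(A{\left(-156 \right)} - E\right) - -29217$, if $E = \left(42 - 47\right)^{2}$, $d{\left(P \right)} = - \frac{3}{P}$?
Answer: $28724$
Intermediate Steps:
$A{\left(h \right)} = 3 h$ ($A{\left(h \right)} = h 3 \left(- \frac{3}{-3}\right) = 3 h \left(\left(-3\right) \left(- \frac{1}{3}\right)\right) = 3 h 1 = 3 h$)
$E = 25$ ($E = \left(-5\right)^{2} = 25$)
$\left(A{\left(-156 \right)} - E\right) - -29217 = \left(3 \left(-156\right) - 25\right) - -29217 = \left(-468 - 25\right) + 29217 = -493 + 29217 = 28724$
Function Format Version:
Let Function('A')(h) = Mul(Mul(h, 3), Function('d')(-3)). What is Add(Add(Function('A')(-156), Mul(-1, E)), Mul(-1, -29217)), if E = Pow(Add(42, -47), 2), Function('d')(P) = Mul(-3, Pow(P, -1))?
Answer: 28724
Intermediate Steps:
Function('A')(h) = Mul(3, h) (Function('A')(h) = Mul(Mul(h, 3), Mul(-3, Pow(-3, -1))) = Mul(Mul(3, h), Mul(-3, Rational(-1, 3))) = Mul(Mul(3, h), 1) = Mul(3, h))
E = 25 (E = Pow(-5, 2) = 25)
Add(Add(Function('A')(-156), Mul(-1, E)), Mul(-1, -29217)) = Add(Add(Mul(3, -156), Mul(-1, 25)), Mul(-1, -29217)) = Add(Add(-468, -25), 29217) = Add(-493, 29217) = 28724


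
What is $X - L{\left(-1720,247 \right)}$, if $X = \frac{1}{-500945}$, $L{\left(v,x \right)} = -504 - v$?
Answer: $- \frac{609149121}{500945} \approx -1216.0$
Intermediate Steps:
$X = - \frac{1}{500945} \approx -1.9962 \cdot 10^{-6}$
$X - L{\left(-1720,247 \right)} = - \frac{1}{500945} - \left(-504 - -1720\right) = - \frac{1}{500945} - \left(-504 + 1720\right) = - \frac{1}{500945} - 1216 = - \frac{609149121}{500945}$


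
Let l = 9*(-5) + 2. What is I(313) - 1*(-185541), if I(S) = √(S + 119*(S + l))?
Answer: 185541 + √32443 ≈ 1.8572e+5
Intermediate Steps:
l = -43 (l = -45 + 2 = -43)
I(S) = √(-5117 + 120*S) (I(S) = √(S + 119*(S - 43)) = √(S + 119*(-43 + S)) = √(S + (-5117 + 119*S)) = √(-5117 + 120*S))
I(313) - 1*(-185541) = √(-5117 + 120*313) - 1*(-185541) = √(-5117 + 37560) + 185541 = √32443 + 185541 = 185541 + √32443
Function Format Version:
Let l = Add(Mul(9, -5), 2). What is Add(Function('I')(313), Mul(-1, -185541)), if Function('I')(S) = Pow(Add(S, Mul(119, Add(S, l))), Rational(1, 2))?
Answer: Add(185541, Pow(32443, Rational(1, 2))) ≈ 1.8572e+5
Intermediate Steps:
l = -43 (l = Add(-45, 2) = -43)
Function('I')(S) = Pow(Add(-5117, Mul(120, S)), Rational(1, 2)) (Function('I')(S) = Pow(Add(S, Mul(119, Add(S, -43))), Rational(1, 2)) = Pow(Add(S, Mul(119, Add(-43, S))), Rational(1, 2)) = Pow(Add(S, Add(-5117, Mul(119, S))), Rational(1, 2)) = Pow(Add(-5117, Mul(120, S)), Rational(1, 2)))
Add(Function('I')(313), Mul(-1, -185541)) = Add(Pow(Add(-5117, Mul(120, 313)), Rational(1, 2)), Mul(-1, -185541)) = Add(Pow(Add(-5117, 37560), Rational(1, 2)), 185541) = Add(Pow(32443, Rational(1, 2)), 185541) = Add(185541, Pow(32443, Rational(1, 2)))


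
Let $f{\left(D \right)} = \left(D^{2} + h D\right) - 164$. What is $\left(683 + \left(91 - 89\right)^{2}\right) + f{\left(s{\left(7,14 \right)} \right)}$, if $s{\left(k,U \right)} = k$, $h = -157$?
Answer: $-527$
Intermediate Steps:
$f{\left(D \right)} = -164 + D^{2} - 157 D$ ($f{\left(D \right)} = \left(D^{2} - 157 D\right) - 164 = -164 + D^{2} - 157 D$)
$\left(683 + \left(91 - 89\right)^{2}\right) + f{\left(s{\left(7,14 \right)} \right)} = \left(683 + \left(91 - 89\right)^{2}\right) - \left(1263 - 49\right) = \left(683 + 2^{2}\right) - 1214 = \left(683 + 4\right) - 1214 = 687 - 1214 = -527$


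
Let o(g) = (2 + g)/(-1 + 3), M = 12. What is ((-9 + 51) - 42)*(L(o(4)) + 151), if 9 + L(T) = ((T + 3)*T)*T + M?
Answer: 0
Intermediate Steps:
o(g) = 1 + g/2 (o(g) = (2 + g)/2 = (2 + g)*(½) = 1 + g/2)
L(T) = 3 + T²*(3 + T) (L(T) = -9 + (((T + 3)*T)*T + 12) = -9 + (((3 + T)*T)*T + 12) = -9 + ((T*(3 + T))*T + 12) = -9 + (T²*(3 + T) + 12) = -9 + (12 + T²*(3 + T)) = 3 + T²*(3 + T))
((-9 + 51) - 42)*(L(o(4)) + 151) = ((-9 + 51) - 42)*((3 + (1 + (½)*4)³ + 3*(1 + (½)*4)²) + 151) = (42 - 42)*((3 + (1 + 2)³ + 3*(1 + 2)²) + 151) = 0*((3 + 3³ + 3*3²) + 151) = 0*((3 + 27 + 3*9) + 151) = 0*((3 + 27 + 27) + 151) = 0*(57 + 151) = 0*208 = 0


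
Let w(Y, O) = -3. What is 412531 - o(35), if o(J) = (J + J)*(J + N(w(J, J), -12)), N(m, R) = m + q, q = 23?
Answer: 408681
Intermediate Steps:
N(m, R) = 23 + m (N(m, R) = m + 23 = 23 + m)
o(J) = 2*J*(20 + J) (o(J) = (J + J)*(J + (23 - 3)) = (2*J)*(J + 20) = (2*J)*(20 + J) = 2*J*(20 + J))
412531 - o(35) = 412531 - 2*35*(20 + 35) = 412531 - 2*35*55 = 412531 - 1*3850 = 412531 - 3850 = 408681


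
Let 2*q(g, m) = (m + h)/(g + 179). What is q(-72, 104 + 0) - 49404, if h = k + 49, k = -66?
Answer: -10572369/214 ≈ -49404.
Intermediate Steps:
h = -17 (h = -66 + 49 = -17)
q(g, m) = (-17 + m)/(2*(179 + g)) (q(g, m) = ((m - 17)/(g + 179))/2 = ((-17 + m)/(179 + g))/2 = (-17 + m)/(2*(179 + g)))
q(-72, 104 + 0) - 49404 = (-17 + (104 + 0))/(2*(179 - 72)) - 49404 = (½)*(-17 + 104)/107 - 49404 = (½)*(1/107)*87 - 49404 = 87/214 - 49404 = -10572369/214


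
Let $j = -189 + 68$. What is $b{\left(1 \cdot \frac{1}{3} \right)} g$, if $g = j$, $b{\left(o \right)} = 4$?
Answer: $-484$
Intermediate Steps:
$j = -121$
$g = -121$
$b{\left(1 \cdot \frac{1}{3} \right)} g = 4 \left(-121\right) = -484$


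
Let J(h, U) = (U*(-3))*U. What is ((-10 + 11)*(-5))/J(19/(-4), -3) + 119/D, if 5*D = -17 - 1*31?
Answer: -5275/432 ≈ -12.211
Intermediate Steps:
J(h, U) = -3*U² (J(h, U) = (-3*U)*U = -3*U²)
D = -48/5 (D = (-17 - 1*31)/5 = (-17 - 31)/5 = (⅕)*(-48) = -48/5 ≈ -9.6000)
((-10 + 11)*(-5))/J(19/(-4), -3) + 119/D = ((-10 + 11)*(-5))/((-3*(-3)²)) + 119/(-48/5) = (1*(-5))/((-3*9)) + 119*(-5/48) = -5/(-27) - 595/48 = -5*(-1/27) - 595/48 = 5/27 - 595/48 = -5275/432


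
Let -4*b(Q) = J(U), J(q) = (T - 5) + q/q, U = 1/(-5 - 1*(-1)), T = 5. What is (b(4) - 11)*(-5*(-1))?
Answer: -225/4 ≈ -56.250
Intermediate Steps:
U = -¼ (U = 1/(-5 + 1) = 1/(-4) = -¼ ≈ -0.25000)
J(q) = 1 (J(q) = (5 - 5) + q/q = 0 + 1 = 1)
b(Q) = -¼ (b(Q) = -¼*1 = -¼)
(b(4) - 11)*(-5*(-1)) = (-¼ - 11)*(-5*(-1)) = -45/4*5 = -225/4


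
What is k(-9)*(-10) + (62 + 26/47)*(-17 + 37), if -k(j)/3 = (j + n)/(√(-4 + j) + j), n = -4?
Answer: 60555/47 + 195*I*√13/47 ≈ 1288.4 + 14.959*I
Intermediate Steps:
k(j) = -3*(-4 + j)/(j + √(-4 + j)) (k(j) = -3*(j - 4)/(√(-4 + j) + j) = -3*(-4 + j)/(j + √(-4 + j)))
k(-9)*(-10) + (62 + 26/47)*(-17 + 37) = (3*(4 - 1*(-9))/(-9 + √(-4 - 9)))*(-10) + (62 + 26/47)*(-17 + 37) = (3*(4 + 9)/(-9 + √(-13)))*(-10) + (62 + 26*(1/47))*20 = (3*13/(-9 + I*√13))*(-10) + (62 + 26/47)*20 = (39/(-9 + I*√13))*(-10) + (2940/47)*20 = -390/(-9 + I*√13) + 58800/47 = 58800/47 - 390/(-9 + I*√13)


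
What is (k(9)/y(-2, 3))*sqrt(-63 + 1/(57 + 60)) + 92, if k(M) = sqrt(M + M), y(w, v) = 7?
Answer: 92 + 2*I*sqrt(47905)/91 ≈ 92.0 + 4.8104*I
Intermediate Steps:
k(M) = sqrt(2)*sqrt(M) (k(M) = sqrt(2*M) = sqrt(2)*sqrt(M))
(k(9)/y(-2, 3))*sqrt(-63 + 1/(57 + 60)) + 92 = ((sqrt(2)*sqrt(9))/7)*sqrt(-63 + 1/(57 + 60)) + 92 = ((sqrt(2)*3)*(1/7))*sqrt(-63 + 1/117) + 92 = ((3*sqrt(2))*(1/7))*sqrt(-63 + 1/117) + 92 = (3*sqrt(2)/7)*sqrt(-7370/117) + 92 = (3*sqrt(2)/7)*(I*sqrt(95810)/39) + 92 = 2*I*sqrt(47905)/91 + 92 = 92 + 2*I*sqrt(47905)/91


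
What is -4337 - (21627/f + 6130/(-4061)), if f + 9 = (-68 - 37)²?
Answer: -2395558359/552296 ≈ -4337.5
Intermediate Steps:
f = 11016 (f = -9 + (-68 - 37)² = -9 + (-105)² = -9 + 11025 = 11016)
-4337 - (21627/f + 6130/(-4061)) = -4337 - (21627/11016 + 6130/(-4061)) = -4337 - (21627*(1/11016) + 6130*(-1/4061)) = -4337 - (267/136 - 6130/4061) = -4337 - 1*250607/552296 = -4337 - 250607/552296 = -2395558359/552296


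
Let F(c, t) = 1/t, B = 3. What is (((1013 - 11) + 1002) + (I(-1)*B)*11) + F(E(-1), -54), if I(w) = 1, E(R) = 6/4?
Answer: 109997/54 ≈ 2037.0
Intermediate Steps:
E(R) = 3/2 (E(R) = 6*(¼) = 3/2)
(((1013 - 11) + 1002) + (I(-1)*B)*11) + F(E(-1), -54) = (((1013 - 11) + 1002) + (1*3)*11) + 1/(-54) = ((1002 + 1002) + 3*11) - 1/54 = (2004 + 33) - 1/54 = 2037 - 1/54 = 109997/54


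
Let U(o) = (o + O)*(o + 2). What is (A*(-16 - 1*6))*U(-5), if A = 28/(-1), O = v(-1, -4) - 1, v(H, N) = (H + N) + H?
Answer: 22176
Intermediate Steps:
v(H, N) = N + 2*H
O = -7 (O = (-4 + 2*(-1)) - 1 = (-4 - 2) - 1 = -6 - 1 = -7)
A = -28 (A = 28*(-1) = -28)
U(o) = (-7 + o)*(2 + o) (U(o) = (o - 7)*(o + 2) = (-7 + o)*(2 + o))
(A*(-16 - 1*6))*U(-5) = (-28*(-16 - 1*6))*(-14 + (-5)² - 5*(-5)) = (-28*(-16 - 6))*(-14 + 25 + 25) = -28*(-22)*36 = 616*36 = 22176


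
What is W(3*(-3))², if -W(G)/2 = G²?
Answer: 26244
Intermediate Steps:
W(G) = -2*G²
W(3*(-3))² = (-2*(3*(-3))²)² = (-2*(-9)²)² = (-2*81)² = (-162)² = 26244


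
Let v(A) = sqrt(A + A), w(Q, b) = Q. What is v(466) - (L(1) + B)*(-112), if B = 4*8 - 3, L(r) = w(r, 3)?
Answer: 3360 + 2*sqrt(233) ≈ 3390.5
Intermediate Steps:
L(r) = r
B = 29 (B = 32 - 3 = 29)
v(A) = sqrt(2)*sqrt(A) (v(A) = sqrt(2*A) = sqrt(2)*sqrt(A))
v(466) - (L(1) + B)*(-112) = sqrt(2)*sqrt(466) - (1 + 29)*(-112) = 2*sqrt(233) - 30*(-112) = 2*sqrt(233) - 1*(-3360) = 2*sqrt(233) + 3360 = 3360 + 2*sqrt(233)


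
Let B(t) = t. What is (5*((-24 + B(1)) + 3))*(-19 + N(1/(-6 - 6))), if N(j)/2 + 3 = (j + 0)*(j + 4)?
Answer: 46175/18 ≈ 2565.3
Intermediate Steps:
N(j) = -6 + 2*j*(4 + j) (N(j) = -6 + 2*((j + 0)*(j + 4)) = -6 + 2*(j*(4 + j)) = -6 + 2*j*(4 + j))
(5*((-24 + B(1)) + 3))*(-19 + N(1/(-6 - 6))) = (5*((-24 + 1) + 3))*(-19 + (-6 + 2*(1/(-6 - 6))² + 8/(-6 - 6))) = (5*(-23 + 3))*(-19 + (-6 + 2*(1/(-12))² + 8/(-12))) = (5*(-20))*(-19 + (-6 + 2*(-1/12)² + 8*(-1/12))) = -100*(-19 + (-6 + 2*(1/144) - ⅔)) = -100*(-19 + (-6 + 1/72 - ⅔)) = -100*(-19 - 479/72) = -100*(-1847/72) = 46175/18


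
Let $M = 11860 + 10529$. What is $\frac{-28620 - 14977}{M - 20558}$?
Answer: $- \frac{43597}{1831} \approx -23.81$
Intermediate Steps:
$M = 22389$
$\frac{-28620 - 14977}{M - 20558} = \frac{-28620 - 14977}{22389 - 20558} = - \frac{43597}{1831}$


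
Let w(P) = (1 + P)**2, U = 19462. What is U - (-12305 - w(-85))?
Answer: 38823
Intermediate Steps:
U - (-12305 - w(-85)) = 19462 - (-12305 - (1 - 85)**2) = 19462 - (-12305 - 1*(-84)**2) = 19462 - (-12305 - 1*7056) = 19462 - (-12305 - 7056) = 19462 - 1*(-19361) = 19462 + 19361 = 38823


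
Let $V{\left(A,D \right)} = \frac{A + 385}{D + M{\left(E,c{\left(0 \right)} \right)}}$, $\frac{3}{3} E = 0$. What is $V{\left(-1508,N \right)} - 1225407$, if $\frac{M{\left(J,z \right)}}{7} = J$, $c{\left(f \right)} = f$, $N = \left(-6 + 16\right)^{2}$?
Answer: $- \frac{122541823}{100} \approx -1.2254 \cdot 10^{6}$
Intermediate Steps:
$E = 0$
$N = 100$ ($N = 10^{2} = 100$)
$M{\left(J,z \right)} = 7 J$
$V{\left(A,D \right)} = \frac{385 + A}{D}$ ($V{\left(A,D \right)} = \frac{A + 385}{D + 7 \cdot 0} = \frac{385 + A}{D + 0} = \frac{385 + A}{D}$)
$V{\left(-1508,N \right)} - 1225407 = \frac{385 - 1508}{100} - 1225407 = \frac{1}{100} \left(-1123\right) - 1225407 = - \frac{1123}{100} - 1225407 = - \frac{122541823}{100}$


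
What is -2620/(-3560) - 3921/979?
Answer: -6401/1958 ≈ -3.2692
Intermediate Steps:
-2620/(-3560) - 3921/979 = -2620*(-1/3560) - 3921*1/979 = 131/178 - 3921/979 = -6401/1958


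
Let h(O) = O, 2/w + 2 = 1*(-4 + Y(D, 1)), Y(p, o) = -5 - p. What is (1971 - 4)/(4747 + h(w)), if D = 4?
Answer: 29505/71203 ≈ 0.41438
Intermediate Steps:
w = -2/15 (w = 2/(-2 + 1*(-4 + (-5 - 1*4))) = 2/(-2 + 1*(-4 + (-5 - 4))) = 2/(-2 + 1*(-4 - 9)) = 2/(-2 + 1*(-13)) = 2/(-2 - 13) = 2/(-15) = 2*(-1/15) = -2/15 ≈ -0.13333)
(1971 - 4)/(4747 + h(w)) = (1971 - 4)/(4747 - 2/15) = 1967/(71203/15) = 1967*(15/71203) = 29505/71203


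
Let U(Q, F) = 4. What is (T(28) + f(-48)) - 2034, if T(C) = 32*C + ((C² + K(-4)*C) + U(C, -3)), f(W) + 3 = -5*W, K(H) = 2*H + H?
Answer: -449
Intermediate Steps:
K(H) = 3*H
f(W) = -3 - 5*W
T(C) = 4 + C² + 20*C (T(C) = 32*C + ((C² + (3*(-4))*C) + 4) = 32*C + ((C² - 12*C) + 4) = 32*C + (4 + C² - 12*C) = 4 + C² + 20*C)
(T(28) + f(-48)) - 2034 = ((4 + 28² + 20*28) + (-3 - 5*(-48))) - 2034 = ((4 + 784 + 560) + (-3 + 240)) - 2034 = (1348 + 237) - 2034 = 1585 - 2034 = -449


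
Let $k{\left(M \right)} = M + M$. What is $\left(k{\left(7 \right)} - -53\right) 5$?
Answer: $335$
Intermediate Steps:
$k{\left(M \right)} = 2 M$
$\left(k{\left(7 \right)} - -53\right) 5 = \left(2 \cdot 7 - -53\right) 5 = \left(14 + 53\right) 5 = 67 \cdot 5 = 335$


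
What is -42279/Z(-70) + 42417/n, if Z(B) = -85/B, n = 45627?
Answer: -529532823/15209 ≈ -34817.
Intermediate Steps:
-42279/Z(-70) + 42417/n = -42279/((-85/(-70))) + 42417/45627 = -42279/((-85*(-1/70))) + 42417*(1/45627) = -42279/17/14 + 14139/15209 = -42279*14/17 + 14139/15209 = -34818 + 14139/15209 = -529532823/15209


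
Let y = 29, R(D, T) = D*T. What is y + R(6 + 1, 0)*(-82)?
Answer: 29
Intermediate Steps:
y + R(6 + 1, 0)*(-82) = 29 + ((6 + 1)*0)*(-82) = 29 + (7*0)*(-82) = 29 + 0*(-82) = 29 + 0 = 29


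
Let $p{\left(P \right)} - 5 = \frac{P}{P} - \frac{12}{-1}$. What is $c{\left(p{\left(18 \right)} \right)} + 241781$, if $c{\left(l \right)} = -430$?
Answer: $241351$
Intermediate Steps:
$p{\left(P \right)} = 18$ ($p{\left(P \right)} = 5 + \left(\frac{P}{P} - \frac{12}{-1}\right) = 5 + \left(1 - -12\right) = 5 + \left(1 + 12\right) = 5 + 13 = 18$)
$c{\left(p{\left(18 \right)} \right)} + 241781 = -430 + 241781 = 241351$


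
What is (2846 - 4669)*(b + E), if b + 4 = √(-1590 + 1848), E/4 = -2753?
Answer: 20082168 - 1823*√258 ≈ 2.0053e+7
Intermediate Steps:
E = -11012 (E = 4*(-2753) = -11012)
b = -4 + √258 (b = -4 + √(-1590 + 1848) = -4 + √258 ≈ 12.062)
(2846 - 4669)*(b + E) = (2846 - 4669)*((-4 + √258) - 11012) = -1823*(-11016 + √258) = 20082168 - 1823*√258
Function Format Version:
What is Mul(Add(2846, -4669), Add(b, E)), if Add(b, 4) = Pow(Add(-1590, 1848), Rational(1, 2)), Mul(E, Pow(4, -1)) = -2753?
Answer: Add(20082168, Mul(-1823, Pow(258, Rational(1, 2)))) ≈ 2.0053e+7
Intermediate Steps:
E = -11012 (E = Mul(4, -2753) = -11012)
b = Add(-4, Pow(258, Rational(1, 2))) (b = Add(-4, Pow(Add(-1590, 1848), Rational(1, 2))) = Add(-4, Pow(258, Rational(1, 2))) ≈ 12.062)
Mul(Add(2846, -4669), Add(b, E)) = Mul(Add(2846, -4669), Add(Add(-4, Pow(258, Rational(1, 2))), -11012)) = Mul(-1823, Add(-11016, Pow(258, Rational(1, 2)))) = Add(20082168, Mul(-1823, Pow(258, Rational(1, 2))))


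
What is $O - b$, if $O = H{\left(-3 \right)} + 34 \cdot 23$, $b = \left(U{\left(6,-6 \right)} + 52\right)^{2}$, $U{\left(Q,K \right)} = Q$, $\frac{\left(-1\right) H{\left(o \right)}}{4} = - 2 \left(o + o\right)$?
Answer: $-2630$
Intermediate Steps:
$H{\left(o \right)} = 16 o$ ($H{\left(o \right)} = - 4 \left(- 2 \left(o + o\right)\right) = - 4 \left(- 2 \cdot 2 o\right) = - 4 \left(- 4 o\right) = 16 o$)
$b = 3364$ ($b = \left(6 + 52\right)^{2} = 58^{2} = 3364$)
$O = 734$ ($O = 16 \left(-3\right) + 34 \cdot 23 = -48 + 782 = 734$)
$O - b = 734 - 3364 = -2630$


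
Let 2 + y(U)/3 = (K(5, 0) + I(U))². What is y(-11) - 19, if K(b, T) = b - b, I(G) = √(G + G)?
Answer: -91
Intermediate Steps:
I(G) = √2*√G (I(G) = √(2*G) = √2*√G)
K(b, T) = 0
y(U) = -6 + 6*U (y(U) = -6 + 3*(0 + √2*√U)² = -6 + 3*(√2*√U)² = -6 + 3*(2*U) = -6 + 6*U)
y(-11) - 19 = (-6 + 6*(-11)) - 19 = (-6 - 66) - 19 = -72 - 19 = -91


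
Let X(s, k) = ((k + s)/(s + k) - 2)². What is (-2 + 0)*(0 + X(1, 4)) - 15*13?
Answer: -197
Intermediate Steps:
X(s, k) = 1 (X(s, k) = ((k + s)/(k + s) - 2)² = (1 - 2)² = (-1)² = 1)
(-2 + 0)*(0 + X(1, 4)) - 15*13 = (-2 + 0)*(0 + 1) - 15*13 = -2*1 - 195 = -2 - 195 = -197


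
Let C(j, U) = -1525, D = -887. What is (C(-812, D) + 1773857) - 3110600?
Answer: -1338268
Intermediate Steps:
(C(-812, D) + 1773857) - 3110600 = (-1525 + 1773857) - 3110600 = 1772332 - 3110600 = -1338268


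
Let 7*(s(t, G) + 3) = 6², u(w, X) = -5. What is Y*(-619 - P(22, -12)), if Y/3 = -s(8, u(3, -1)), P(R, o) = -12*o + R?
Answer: 35325/7 ≈ 5046.4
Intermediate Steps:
P(R, o) = R - 12*o
s(t, G) = 15/7 (s(t, G) = -3 + (⅐)*6² = -3 + (⅐)*36 = -3 + 36/7 = 15/7)
Y = -45/7 (Y = 3*(-1*15/7) = 3*(-15/7) = -45/7 ≈ -6.4286)
Y*(-619 - P(22, -12)) = -45*(-619 - (22 - 12*(-12)))/7 = -45*(-619 - (22 + 144))/7 = -45*(-619 - 1*166)/7 = -45*(-619 - 166)/7 = -45/7*(-785) = 35325/7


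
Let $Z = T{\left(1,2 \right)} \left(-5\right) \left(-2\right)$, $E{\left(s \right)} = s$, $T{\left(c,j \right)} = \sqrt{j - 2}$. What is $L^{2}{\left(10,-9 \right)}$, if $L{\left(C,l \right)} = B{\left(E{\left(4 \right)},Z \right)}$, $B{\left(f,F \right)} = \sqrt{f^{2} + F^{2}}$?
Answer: $16$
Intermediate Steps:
$T{\left(c,j \right)} = \sqrt{-2 + j}$
$Z = 0$ ($Z = \sqrt{-2 + 2} \left(-5\right) \left(-2\right) = \sqrt{0} \left(-5\right) \left(-2\right) = 0 \left(-5\right) \left(-2\right) = 0 \left(-2\right) = 0$)
$B{\left(f,F \right)} = \sqrt{F^{2} + f^{2}}$
$L{\left(C,l \right)} = 4$ ($L{\left(C,l \right)} = \sqrt{0^{2} + 4^{2}} = \sqrt{0 + 16} = \sqrt{16} = 4$)
$L^{2}{\left(10,-9 \right)} = 4^{2} = 16$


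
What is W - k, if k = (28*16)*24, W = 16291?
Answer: 5539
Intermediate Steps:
k = 10752 (k = 448*24 = 10752)
W - k = 16291 - 1*10752 = 16291 - 10752 = 5539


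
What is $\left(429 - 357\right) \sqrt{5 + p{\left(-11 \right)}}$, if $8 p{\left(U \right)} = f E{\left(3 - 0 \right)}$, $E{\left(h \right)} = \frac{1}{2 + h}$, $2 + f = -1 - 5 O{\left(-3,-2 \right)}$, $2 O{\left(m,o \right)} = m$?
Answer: $\frac{18 \sqrt{2045}}{5} \approx 162.8$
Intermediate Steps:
$O{\left(m,o \right)} = \frac{m}{2}$
$f = \frac{9}{2}$ ($f = -2 - \left(1 + 5 \cdot \frac{1}{2} \left(-3\right)\right) = -2 - - \frac{13}{2} = -2 + \left(-1 + \frac{15}{2}\right) = -2 + \frac{13}{2} = \frac{9}{2} \approx 4.5$)
$p{\left(U \right)} = \frac{9}{80}$ ($p{\left(U \right)} = \frac{\frac{9}{2} \frac{1}{2 + \left(3 - 0\right)}}{8} = \frac{\frac{9}{2} \frac{1}{2 + \left(3 + 0\right)}}{8} = \frac{\frac{9}{2} \frac{1}{2 + 3}}{8} = \frac{\frac{9}{2} \cdot \frac{1}{5}}{8} = \frac{1}{8} \cdot \frac{9}{10} = \frac{9}{80}$)
$\left(429 - 357\right) \sqrt{5 + p{\left(-11 \right)}} = \left(429 - 357\right) \sqrt{5 + \frac{9}{80}} = 72 \sqrt{\frac{409}{80}} = 72 \frac{\sqrt{2045}}{20} = \frac{18 \sqrt{2045}}{5}$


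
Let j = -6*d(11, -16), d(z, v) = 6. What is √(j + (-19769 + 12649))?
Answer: 2*I*√1789 ≈ 84.593*I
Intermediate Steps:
j = -36 (j = -6*6 = -36)
√(j + (-19769 + 12649)) = √(-36 + (-19769 + 12649)) = √(-36 - 7120) = √(-7156) = 2*I*√1789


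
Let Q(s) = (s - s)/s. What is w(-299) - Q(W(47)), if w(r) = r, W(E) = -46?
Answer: -299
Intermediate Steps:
Q(s) = 0 (Q(s) = 0/s = 0)
w(-299) - Q(W(47)) = -299 - 1*0 = -299 + 0 = -299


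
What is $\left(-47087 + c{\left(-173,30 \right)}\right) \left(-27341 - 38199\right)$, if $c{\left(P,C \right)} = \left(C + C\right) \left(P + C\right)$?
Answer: $3648415180$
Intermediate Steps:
$c{\left(P,C \right)} = 2 C \left(C + P\right)$
$\left(-47087 + c{\left(-173,30 \right)}\right) \left(-27341 - 38199\right) = \left(-47087 + 2 \cdot 30 \left(30 - 173\right)\right) \left(-27341 - 38199\right) = \left(-47087 + 2 \cdot 30 \left(-143\right)\right) \left(-65540\right) = \left(-47087 - 8580\right) \left(-65540\right) = \left(-55667\right) \left(-65540\right) = 3648415180$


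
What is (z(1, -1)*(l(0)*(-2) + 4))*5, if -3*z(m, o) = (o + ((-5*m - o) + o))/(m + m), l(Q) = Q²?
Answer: 20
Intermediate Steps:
z(m, o) = -(o - 5*m)/(6*m) (z(m, o) = -(o + ((-5*m - o) + o))/(3*(m + m)) = -(o + ((-o - 5*m) + o))/(3*(2*m)) = -(o - 5*m)*1/(2*m)/3 = -(o - 5*m)/(6*m))
(z(1, -1)*(l(0)*(-2) + 4))*5 = (((⅙)*(-1*(-1) + 5*1)/1)*(0²*(-2) + 4))*5 = (((⅙)*1*(1 + 5))*(0*(-2) + 4))*5 = (((⅙)*1*6)*(0 + 4))*5 = (1*4)*5 = 4*5 = 20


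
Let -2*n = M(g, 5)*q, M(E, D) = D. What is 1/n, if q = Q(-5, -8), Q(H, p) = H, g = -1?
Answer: 2/25 ≈ 0.080000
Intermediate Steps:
q = -5
n = 25/2 (n = -5*(-5)/2 = -½*(-25) = 25/2 ≈ 12.500)
1/n = 1/(25/2) = 2/25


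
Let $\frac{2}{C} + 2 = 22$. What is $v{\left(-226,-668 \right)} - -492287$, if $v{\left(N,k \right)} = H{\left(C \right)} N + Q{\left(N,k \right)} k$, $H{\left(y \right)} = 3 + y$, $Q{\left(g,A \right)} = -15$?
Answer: $\frac{2508032}{5} \approx 5.0161 \cdot 10^{5}$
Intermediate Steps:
$C = \frac{1}{10}$ ($C = \frac{2}{-2 + 22} = \frac{2}{20} = 2 \cdot \frac{1}{20} = \frac{1}{10} \approx 0.1$)
$v{\left(N,k \right)} = - 15 k + \frac{31 N}{10}$ ($v{\left(N,k \right)} = \left(3 + \frac{1}{10}\right) N - 15 k = \frac{31 N}{10} - 15 k = - 15 k + \frac{31 N}{10}$)
$v{\left(-226,-668 \right)} - -492287 = \left(\left(-15\right) \left(-668\right) + \frac{31}{10} \left(-226\right)\right) - -492287 = \left(10020 - \frac{3503}{5}\right) + 492287 = \frac{46597}{5} + 492287 = \frac{2508032}{5}$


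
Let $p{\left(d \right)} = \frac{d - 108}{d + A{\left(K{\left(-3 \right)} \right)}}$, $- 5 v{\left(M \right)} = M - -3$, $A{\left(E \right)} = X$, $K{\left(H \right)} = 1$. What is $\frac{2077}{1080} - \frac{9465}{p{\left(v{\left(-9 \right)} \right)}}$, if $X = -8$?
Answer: $- \frac{57740947}{96120} \approx -600.72$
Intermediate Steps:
$A{\left(E \right)} = -8$
$v{\left(M \right)} = - \frac{3}{5} - \frac{M}{5}$ ($v{\left(M \right)} = - \frac{M - -3}{5} = - \frac{M + 3}{5} = - \frac{3 + M}{5} = - \frac{3}{5} - \frac{M}{5}$)
$p{\left(d \right)} = \frac{-108 + d}{-8 + d}$ ($p{\left(d \right)} = \frac{d - 108}{d - 8} = \frac{-108 + d}{-8 + d}$)
$\frac{2077}{1080} - \frac{9465}{p{\left(v{\left(-9 \right)} \right)}} = \frac{2077}{1080} - \frac{9465}{\frac{1}{-8 - - \frac{6}{5}} \left(-108 - - \frac{6}{5}\right)} = 2077 \cdot \frac{1}{1080} - \frac{9465}{\frac{1}{-8 + \left(- \frac{3}{5} + \frac{9}{5}\right)} \left(-108 + \left(- \frac{3}{5} + \frac{9}{5}\right)\right)} = \frac{2077}{1080} - \frac{9465}{\frac{1}{-8 + \frac{6}{5}} \left(-108 + \frac{6}{5}\right)} = \frac{2077}{1080} - \frac{9465}{\frac{1}{- \frac{34}{5}} \left(- \frac{534}{5}\right)} = \frac{2077}{1080} - \frac{9465}{\left(- \frac{5}{34}\right) \left(- \frac{534}{5}\right)} = \frac{2077}{1080} - \frac{9465}{\frac{267}{17}} = \frac{2077}{1080} - \frac{53635}{89} = - \frac{57740947}{96120}$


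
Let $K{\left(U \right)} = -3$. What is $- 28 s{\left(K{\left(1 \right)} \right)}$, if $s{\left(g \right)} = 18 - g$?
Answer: $-588$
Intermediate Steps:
$- 28 s{\left(K{\left(1 \right)} \right)} = - 28 \left(18 - -3\right) = - 28 \left(18 + 3\right) = \left(-28\right) 21 = -588$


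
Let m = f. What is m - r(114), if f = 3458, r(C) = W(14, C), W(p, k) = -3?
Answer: 3461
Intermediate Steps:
r(C) = -3
m = 3458
m - r(114) = 3458 - 1*(-3) = 3458 + 3 = 3461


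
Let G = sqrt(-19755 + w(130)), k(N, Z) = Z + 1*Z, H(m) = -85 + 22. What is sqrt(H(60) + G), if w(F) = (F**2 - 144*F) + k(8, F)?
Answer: sqrt(-63 + 7*I*sqrt(435)) ≈ 6.9285 + 10.536*I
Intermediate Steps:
H(m) = -63
k(N, Z) = 2*Z (k(N, Z) = Z + Z = 2*Z)
w(F) = F**2 - 142*F (w(F) = (F**2 - 144*F) + 2*F = F**2 - 142*F)
G = 7*I*sqrt(435) (G = sqrt(-19755 + 130*(-142 + 130)) = sqrt(-19755 + 130*(-12)) = sqrt(-19755 - 1560) = sqrt(-21315) = 7*I*sqrt(435) ≈ 146.0*I)
sqrt(H(60) + G) = sqrt(-63 + 7*I*sqrt(435))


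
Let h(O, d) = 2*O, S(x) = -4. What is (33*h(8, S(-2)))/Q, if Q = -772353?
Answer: -176/257451 ≈ -0.00068363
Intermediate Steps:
(33*h(8, S(-2)))/Q = (33*(2*8))/(-772353) = (33*16)*(-1/772353) = 528*(-1/772353) = -176/257451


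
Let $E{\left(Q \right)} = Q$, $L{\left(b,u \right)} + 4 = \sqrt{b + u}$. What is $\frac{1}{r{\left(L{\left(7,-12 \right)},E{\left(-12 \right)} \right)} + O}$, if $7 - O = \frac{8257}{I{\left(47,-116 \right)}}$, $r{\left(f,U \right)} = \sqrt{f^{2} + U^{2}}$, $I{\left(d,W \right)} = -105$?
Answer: $\frac{1}{\frac{8992}{105} + \sqrt{144 + \left(-4 + i \sqrt{5}\right)^{2}}} \approx 0.010192 + 7.451 \cdot 10^{-5} i$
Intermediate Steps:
$L{\left(b,u \right)} = -4 + \sqrt{b + u}$
$r{\left(f,U \right)} = \sqrt{U^{2} + f^{2}}$
$O = \frac{8992}{105}$ ($O = 7 - \frac{8257}{-105} = 7 - 8257 \left(- \frac{1}{105}\right) = 7 - - \frac{8257}{105} = 7 + \frac{8257}{105} = \frac{8992}{105} \approx 85.638$)
$\frac{1}{r{\left(L{\left(7,-12 \right)},E{\left(-12 \right)} \right)} + O} = \frac{1}{\sqrt{\left(-12\right)^{2} + \left(-4 + \sqrt{7 - 12}\right)^{2}} + \frac{8992}{105}} = \frac{1}{\sqrt{144 + \left(-4 + \sqrt{-5}\right)^{2}} + \frac{8992}{105}} = \frac{1}{\sqrt{144 + \left(-4 + i \sqrt{5}\right)^{2}} + \frac{8992}{105}} = \frac{1}{\frac{8992}{105} + \sqrt{144 + \left(-4 + i \sqrt{5}\right)^{2}}}$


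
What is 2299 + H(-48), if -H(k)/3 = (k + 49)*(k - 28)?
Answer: 2527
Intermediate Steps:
H(k) = -3*(-28 + k)*(49 + k) (H(k) = -3*(k + 49)*(k - 28) = -3*(49 + k)*(-28 + k) = -3*(-28 + k)*(49 + k))
2299 + H(-48) = 2299 + (4116 - 63*(-48) - 3*(-48)²) = 2299 + (4116 + 3024 - 3*2304) = 2299 + (4116 + 3024 - 6912) = 2299 + 228 = 2527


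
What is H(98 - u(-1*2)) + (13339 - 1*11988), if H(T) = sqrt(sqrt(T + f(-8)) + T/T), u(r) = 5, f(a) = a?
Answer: 1351 + sqrt(1 + sqrt(85)) ≈ 1354.2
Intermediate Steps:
H(T) = sqrt(1 + sqrt(-8 + T)) (H(T) = sqrt(sqrt(T - 8) + T/T) = sqrt(sqrt(-8 + T) + 1) = sqrt(1 + sqrt(-8 + T)))
H(98 - u(-1*2)) + (13339 - 1*11988) = sqrt(1 + sqrt(-8 + (98 - 1*5))) + (13339 - 1*11988) = sqrt(1 + sqrt(-8 + (98 - 5))) + (13339 - 11988) = sqrt(1 + sqrt(-8 + 93)) + 1351 = sqrt(1 + sqrt(85)) + 1351 = 1351 + sqrt(1 + sqrt(85))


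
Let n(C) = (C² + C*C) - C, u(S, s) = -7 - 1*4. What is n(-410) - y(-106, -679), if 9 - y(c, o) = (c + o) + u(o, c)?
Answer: 335805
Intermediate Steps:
u(S, s) = -11 (u(S, s) = -7 - 4 = -11)
n(C) = -C + 2*C² (n(C) = (C² + C²) - C = 2*C² - C = -C + 2*C²)
y(c, o) = 20 - c - o (y(c, o) = 9 - ((c + o) - 11) = 9 - (-11 + c + o) = 9 + (11 - c - o) = 20 - c - o)
n(-410) - y(-106, -679) = -410*(-1 + 2*(-410)) - (20 - 1*(-106) - 1*(-679)) = -410*(-1 - 820) - (20 + 106 + 679) = -410*(-821) - 1*805 = 336610 - 805 = 335805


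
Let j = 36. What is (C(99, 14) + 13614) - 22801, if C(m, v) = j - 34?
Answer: -9185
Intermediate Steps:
C(m, v) = 2 (C(m, v) = 36 - 34 = 2)
(C(99, 14) + 13614) - 22801 = (2 + 13614) - 22801 = 13616 - 22801 = -9185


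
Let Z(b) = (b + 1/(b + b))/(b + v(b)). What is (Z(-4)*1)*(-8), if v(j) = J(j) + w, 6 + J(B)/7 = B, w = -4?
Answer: -11/26 ≈ -0.42308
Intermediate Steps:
J(B) = -42 + 7*B
v(j) = -46 + 7*j (v(j) = (-42 + 7*j) - 4 = -46 + 7*j)
Z(b) = (b + 1/(2*b))/(-46 + 8*b) (Z(b) = (b + 1/(b + b))/(b + (-46 + 7*b)) = (b + 1/(2*b))/(-46 + 8*b))
(Z(-4)*1)*(-8) = (((¼)*(1 + 2*(-4)²)/(-4*(-23 + 4*(-4))))*1)*(-8) = (((¼)*(-¼)*(1 + 2*16)/(-23 - 16))*1)*(-8) = (((¼)*(-¼)*(1 + 32)/(-39))*1)*(-8) = (((¼)*(-¼)*(-1/39)*33)*1)*(-8) = ((11/208)*1)*(-8) = (11/208)*(-8) = -11/26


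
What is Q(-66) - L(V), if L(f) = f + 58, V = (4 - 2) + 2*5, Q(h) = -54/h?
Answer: -761/11 ≈ -69.182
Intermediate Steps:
V = 12 (V = 2 + 10 = 12)
L(f) = 58 + f
Q(-66) - L(V) = -54/(-66) - (58 + 12) = -54*(-1/66) - 1*70 = 9/11 - 70 = -761/11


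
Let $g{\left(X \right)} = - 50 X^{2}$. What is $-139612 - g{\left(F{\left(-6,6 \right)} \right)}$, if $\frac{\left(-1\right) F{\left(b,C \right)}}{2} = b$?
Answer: $-132412$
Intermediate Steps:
$F{\left(b,C \right)} = - 2 b$
$-139612 - g{\left(F{\left(-6,6 \right)} \right)} = -139612 - - 50 \left(\left(-2\right) \left(-6\right)\right)^{2} = -139612 - - 50 \cdot 12^{2} = -139612 - \left(-50\right) 144 = -139612 - -7200 = -139612 + 7200 = -132412$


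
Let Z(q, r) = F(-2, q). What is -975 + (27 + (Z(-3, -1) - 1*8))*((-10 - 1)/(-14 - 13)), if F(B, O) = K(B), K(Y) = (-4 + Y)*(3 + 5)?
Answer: -26644/27 ≈ -986.81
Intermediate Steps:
K(Y) = -32 + 8*Y (K(Y) = (-4 + Y)*8 = -32 + 8*Y)
F(B, O) = -32 + 8*B
Z(q, r) = -48 (Z(q, r) = -32 + 8*(-2) = -32 - 16 = -48)
-975 + (27 + (Z(-3, -1) - 1*8))*((-10 - 1)/(-14 - 13)) = -975 + (27 + (-48 - 1*8))*((-10 - 1)/(-14 - 13)) = -975 + (27 + (-48 - 8))*(-11/(-27)) = -975 + (27 - 56)*(-11*(-1/27)) = -975 - 29*11/27 = -975 - 319/27 = -26644/27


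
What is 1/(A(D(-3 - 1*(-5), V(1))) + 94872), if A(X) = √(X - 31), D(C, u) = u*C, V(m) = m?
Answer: 94872/9000696413 - I*√29/9000696413 ≈ 1.0541e-5 - 5.9831e-10*I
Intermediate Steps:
D(C, u) = C*u
A(X) = √(-31 + X)
1/(A(D(-3 - 1*(-5), V(1))) + 94872) = 1/(√(-31 + (-3 - 1*(-5))*1) + 94872) = 1/(√(-31 + (-3 + 5)*1) + 94872) = 1/(√(-31 + 2*1) + 94872) = 1/(√(-31 + 2) + 94872) = 1/(√(-29) + 94872) = 1/(I*√29 + 94872) = 1/(94872 + I*√29)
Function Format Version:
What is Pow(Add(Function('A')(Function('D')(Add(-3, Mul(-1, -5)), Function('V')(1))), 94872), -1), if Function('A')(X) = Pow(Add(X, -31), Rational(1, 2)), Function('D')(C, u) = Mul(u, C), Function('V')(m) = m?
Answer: Add(Rational(94872, 9000696413), Mul(Rational(-1, 9000696413), I, Pow(29, Rational(1, 2)))) ≈ Add(1.0541e-5, Mul(-5.9831e-10, I))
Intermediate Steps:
Function('D')(C, u) = Mul(C, u)
Function('A')(X) = Pow(Add(-31, X), Rational(1, 2))
Pow(Add(Function('A')(Function('D')(Add(-3, Mul(-1, -5)), Function('V')(1))), 94872), -1) = Pow(Add(Pow(Add(-31, Mul(Add(-3, Mul(-1, -5)), 1)), Rational(1, 2)), 94872), -1) = Pow(Add(Pow(Add(-31, Mul(Add(-3, 5), 1)), Rational(1, 2)), 94872), -1) = Pow(Add(Pow(Add(-31, Mul(2, 1)), Rational(1, 2)), 94872), -1) = Pow(Add(Pow(Add(-31, 2), Rational(1, 2)), 94872), -1) = Pow(Add(Pow(-29, Rational(1, 2)), 94872), -1) = Pow(Add(Mul(I, Pow(29, Rational(1, 2))), 94872), -1) = Pow(Add(94872, Mul(I, Pow(29, Rational(1, 2)))), -1)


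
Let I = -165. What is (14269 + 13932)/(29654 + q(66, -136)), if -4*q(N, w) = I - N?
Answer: 112804/118847 ≈ 0.94915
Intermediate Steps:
q(N, w) = 165/4 + N/4 (q(N, w) = -(-165 - N)/4 = 165/4 + N/4)
(14269 + 13932)/(29654 + q(66, -136)) = (14269 + 13932)/(29654 + (165/4 + (1/4)*66)) = 28201/(29654 + (165/4 + 33/2)) = 28201/(29654 + 231/4) = 28201/(118847/4) = 28201*(4/118847) = 112804/118847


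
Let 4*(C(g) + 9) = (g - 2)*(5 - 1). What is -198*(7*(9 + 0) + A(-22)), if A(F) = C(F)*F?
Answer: -156222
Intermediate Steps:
C(g) = -11 + g (C(g) = -9 + ((g - 2)*(5 - 1))/4 = -9 + ((-2 + g)*4)/4 = -9 + (-8 + 4*g)/4 = -9 + (-2 + g) = -11 + g)
A(F) = F*(-11 + F) (A(F) = (-11 + F)*F = F*(-11 + F))
-198*(7*(9 + 0) + A(-22)) = -198*(7*(9 + 0) - 22*(-11 - 22)) = -198*(7*9 - 22*(-33)) = -198*(63 + 726) = -198*789 = -156222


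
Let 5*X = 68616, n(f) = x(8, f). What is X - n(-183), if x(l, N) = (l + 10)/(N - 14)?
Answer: 13517442/985 ≈ 13723.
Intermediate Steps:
x(l, N) = (10 + l)/(-14 + N)
n(f) = 18/(-14 + f) (n(f) = (10 + 8)/(-14 + f) = 18/(-14 + f))
X = 68616/5 (X = (1/5)*68616 = 68616/5 ≈ 13723.)
X - n(-183) = 68616/5 - 18/(-14 - 183) = 68616/5 - 18/(-197) = 68616/5 - 18*(-1)/197 = 68616/5 - 1*(-18/197) = 68616/5 + 18/197 = 13517442/985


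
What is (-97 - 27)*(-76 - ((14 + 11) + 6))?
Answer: 13268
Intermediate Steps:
(-97 - 27)*(-76 - ((14 + 11) + 6)) = -124*(-76 - (25 + 6)) = -124*(-76 - 1*31) = -124*(-76 - 31) = -124*(-107) = 13268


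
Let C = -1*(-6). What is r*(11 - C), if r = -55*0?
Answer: 0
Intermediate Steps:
r = 0
C = 6
r*(11 - C) = 0*(11 - 1*6) = 0*(11 - 6) = 0*5 = 0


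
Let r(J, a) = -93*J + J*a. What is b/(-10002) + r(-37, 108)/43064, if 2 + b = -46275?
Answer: 993660809/215363064 ≈ 4.6139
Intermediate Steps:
b = -46277 (b = -2 - 46275 = -46277)
b/(-10002) + r(-37, 108)/43064 = -46277/(-10002) - 37*(-93 + 108)/43064 = -46277*(-1/10002) - 37*15*(1/43064) = 46277/10002 - 555*1/43064 = 46277/10002 - 555/43064 = 993660809/215363064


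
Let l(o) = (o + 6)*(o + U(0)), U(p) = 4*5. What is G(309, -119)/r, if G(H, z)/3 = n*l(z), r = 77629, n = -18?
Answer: -604098/77629 ≈ -7.7819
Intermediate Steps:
U(p) = 20
l(o) = (6 + o)*(20 + o) (l(o) = (o + 6)*(o + 20) = (6 + o)*(20 + o))
G(H, z) = -6480 - 1404*z - 54*z² (G(H, z) = 3*(-18*(120 + z² + 26*z)) = 3*(-2160 - 468*z - 18*z²) = -6480 - 1404*z - 54*z²)
G(309, -119)/r = (-6480 - 1404*(-119) - 54*(-119)²)/77629 = (-6480 + 167076 - 54*14161)*(1/77629) = (-6480 + 167076 - 764694)*(1/77629) = -604098*1/77629 = -604098/77629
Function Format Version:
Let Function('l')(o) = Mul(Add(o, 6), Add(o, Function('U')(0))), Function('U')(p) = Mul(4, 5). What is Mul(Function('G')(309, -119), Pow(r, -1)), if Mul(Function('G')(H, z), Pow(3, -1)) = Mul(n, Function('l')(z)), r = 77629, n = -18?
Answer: Rational(-604098, 77629) ≈ -7.7819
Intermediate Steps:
Function('U')(p) = 20
Function('l')(o) = Mul(Add(6, o), Add(20, o)) (Function('l')(o) = Mul(Add(o, 6), Add(o, 20)) = Mul(Add(6, o), Add(20, o)))
Function('G')(H, z) = Add(-6480, Mul(-1404, z), Mul(-54, Pow(z, 2))) (Function('G')(H, z) = Mul(3, Mul(-18, Add(120, Pow(z, 2), Mul(26, z)))) = Mul(3, Add(-2160, Mul(-468, z), Mul(-18, Pow(z, 2)))) = Add(-6480, Mul(-1404, z), Mul(-54, Pow(z, 2))))
Mul(Function('G')(309, -119), Pow(r, -1)) = Mul(Add(-6480, Mul(-1404, -119), Mul(-54, Pow(-119, 2))), Pow(77629, -1)) = Mul(Add(-6480, 167076, Mul(-54, 14161)), Rational(1, 77629)) = Mul(Add(-6480, 167076, -764694), Rational(1, 77629)) = Mul(-604098, Rational(1, 77629)) = Rational(-604098, 77629)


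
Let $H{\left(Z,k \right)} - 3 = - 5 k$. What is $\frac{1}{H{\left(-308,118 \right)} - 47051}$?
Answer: $- \frac{1}{47638} \approx -2.0992 \cdot 10^{-5}$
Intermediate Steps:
$H{\left(Z,k \right)} = 3 - 5 k$
$\frac{1}{H{\left(-308,118 \right)} - 47051} = \frac{1}{\left(3 - 590\right) - 47051} = \frac{1}{-587 - 47051} = \frac{1}{-47638} = - \frac{1}{47638}$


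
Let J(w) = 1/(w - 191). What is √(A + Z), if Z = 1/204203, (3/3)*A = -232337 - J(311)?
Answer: I*√34877482536059184270/12252180 ≈ 482.01*I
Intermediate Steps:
J(w) = 1/(-191 + w)
A = -27880441/120 (A = -232337 - 1/(-191 + 311) = -232337 - 1/120 = -27880441/120 ≈ -2.3234e+5)
Z = 1/204203 ≈ 4.8971e-6
√(A + Z) = √(-27880441/120 + 1/204203) = √(-5693269693403/24504360) = I*√34877482536059184270/12252180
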